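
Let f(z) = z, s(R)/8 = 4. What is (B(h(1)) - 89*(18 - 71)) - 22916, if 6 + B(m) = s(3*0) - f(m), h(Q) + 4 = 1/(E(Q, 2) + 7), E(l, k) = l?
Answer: -145353/8 ≈ -18169.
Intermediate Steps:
s(R) = 32 (s(R) = 8*4 = 32)
h(Q) = -4 + 1/(7 + Q) (h(Q) = -4 + 1/(Q + 7) = -4 + 1/(7 + Q))
B(m) = 26 - m (B(m) = -6 + (32 - m) = 26 - m)
(B(h(1)) - 89*(18 - 71)) - 22916 = ((26 - (-27 - 4*1)/(7 + 1)) - 89*(18 - 71)) - 22916 = ((26 - (-27 - 4)/8) - 89*(-53)) - 22916 = ((26 - (-31)/8) + 4717) - 22916 = ((26 - 1*(-31/8)) + 4717) - 22916 = ((26 + 31/8) + 4717) - 22916 = (239/8 + 4717) - 22916 = 37975/8 - 22916 = -145353/8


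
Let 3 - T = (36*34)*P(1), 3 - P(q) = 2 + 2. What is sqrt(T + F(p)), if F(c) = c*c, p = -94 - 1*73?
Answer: 2*sqrt(7279) ≈ 170.63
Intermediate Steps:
P(q) = -1 (P(q) = 3 - (2 + 2) = 3 - 1*4 = 3 - 4 = -1)
p = -167 (p = -94 - 73 = -167)
F(c) = c**2
T = 1227 (T = 3 - 36*34*(-1) = 3 - 1224*(-1) = 3 - 1*(-1224) = 3 + 1224 = 1227)
sqrt(T + F(p)) = sqrt(1227 + (-167)**2) = sqrt(1227 + 27889) = sqrt(29116) = 2*sqrt(7279)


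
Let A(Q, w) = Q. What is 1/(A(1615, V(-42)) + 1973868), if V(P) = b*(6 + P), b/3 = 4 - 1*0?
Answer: 1/1975483 ≈ 5.0621e-7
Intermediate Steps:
b = 12 (b = 3*(4 - 1*0) = 3*(4 + 0) = 3*4 = 12)
V(P) = 72 + 12*P (V(P) = 12*(6 + P) = 72 + 12*P)
1/(A(1615, V(-42)) + 1973868) = 1/(1615 + 1973868) = 1/1975483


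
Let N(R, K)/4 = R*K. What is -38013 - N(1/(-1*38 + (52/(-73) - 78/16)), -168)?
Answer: -322671121/8485 ≈ -38028.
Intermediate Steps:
N(R, K) = 4*K*R (N(R, K) = 4*(R*K) = 4*(K*R) = 4*K*R)
-38013 - N(1/(-1*38 + (52/(-73) - 78/16)), -168) = -38013 - 4*(-168)/(-1*38 + (52/(-73) - 78/16)) = -38013 - 4*(-168)/(-38 + (52*(-1/73) - 78*1/16)) = -38013 - 4*(-168)/(-38 + (-52/73 - 39/8)) = -38013 - 4*(-168)/(-38 - 3263/584) = -38013 - 4*(-168)/(-25455/584) = -38013 - 4*(-168)*(-584)/25455 = -38013 - 1*130816/8485 = -38013 - 130816/8485 = -322671121/8485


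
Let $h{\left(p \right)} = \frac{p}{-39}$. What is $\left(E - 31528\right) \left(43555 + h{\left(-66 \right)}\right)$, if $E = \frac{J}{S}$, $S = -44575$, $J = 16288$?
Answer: $- \frac{795776392930456}{579475} \approx -1.3733 \cdot 10^{9}$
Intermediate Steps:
$h{\left(p \right)} = - \frac{p}{39}$ ($h{\left(p \right)} = p \left(- \frac{1}{39}\right) = - \frac{p}{39}$)
$E = - \frac{16288}{44575}$ ($E = \frac{16288}{-44575} = 16288 \left(- \frac{1}{44575}\right) = - \frac{16288}{44575} \approx -0.36541$)
$\left(E - 31528\right) \left(43555 + h{\left(-66 \right)}\right) = \left(- \frac{16288}{44575} - 31528\right) \left(43555 - - \frac{22}{13}\right) = - \frac{1405376888 \left(43555 + \frac{22}{13}\right)}{44575} = \left(- \frac{1405376888}{44575}\right) \frac{566237}{13} = - \frac{795776392930456}{579475}$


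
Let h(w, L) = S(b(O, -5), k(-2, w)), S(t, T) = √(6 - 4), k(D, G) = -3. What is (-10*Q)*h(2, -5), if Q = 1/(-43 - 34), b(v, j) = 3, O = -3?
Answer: 10*√2/77 ≈ 0.18366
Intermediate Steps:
Q = -1/77 (Q = 1/(-77) = -1/77 ≈ -0.012987)
S(t, T) = √2
h(w, L) = √2
(-10*Q)*h(2, -5) = (-10*(-1/77))*√2 = 10*√2/77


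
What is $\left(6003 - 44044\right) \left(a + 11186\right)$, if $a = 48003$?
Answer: $-2251608749$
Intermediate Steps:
$\left(6003 - 44044\right) \left(a + 11186\right) = \left(6003 - 44044\right) \left(48003 + 11186\right) = \left(-38041\right) 59189 = -2251608749$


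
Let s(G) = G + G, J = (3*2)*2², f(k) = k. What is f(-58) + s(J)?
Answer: -10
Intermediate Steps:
J = 24 (J = 6*4 = 24)
s(G) = 2*G
f(-58) + s(J) = -58 + 2*24 = -58 + 48 = -10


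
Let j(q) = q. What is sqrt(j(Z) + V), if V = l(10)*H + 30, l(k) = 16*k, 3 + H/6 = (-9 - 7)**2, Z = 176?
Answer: sqrt(243086) ≈ 493.04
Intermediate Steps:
H = 1518 (H = -18 + 6*(-9 - 7)**2 = -18 + 6*(-16)**2 = -18 + 6*256 = -18 + 1536 = 1518)
V = 242910 (V = (16*10)*1518 + 30 = 160*1518 + 30 = 242880 + 30 = 242910)
sqrt(j(Z) + V) = sqrt(176 + 242910) = sqrt(243086)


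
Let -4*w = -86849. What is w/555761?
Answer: 86849/2223044 ≈ 0.039068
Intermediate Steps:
w = 86849/4 (w = -¼*(-86849) = 86849/4 ≈ 21712.)
w/555761 = (86849/4)/555761 = (86849/4)*(1/555761) = 86849/2223044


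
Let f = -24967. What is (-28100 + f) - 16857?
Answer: -69924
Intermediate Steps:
(-28100 + f) - 16857 = (-28100 - 24967) - 16857 = -53067 - 16857 = -69924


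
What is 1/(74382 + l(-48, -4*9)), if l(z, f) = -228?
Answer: 1/74154 ≈ 1.3485e-5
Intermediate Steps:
1/(74382 + l(-48, -4*9)) = 1/(74382 - 228) = 1/74154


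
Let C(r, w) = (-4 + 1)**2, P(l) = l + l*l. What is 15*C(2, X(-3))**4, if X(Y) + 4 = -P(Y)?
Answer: 98415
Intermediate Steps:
P(l) = l + l**2
X(Y) = -4 - Y*(1 + Y)
C(r, w) = 9 (C(r, w) = (-3)**2 = 9)
15*C(2, X(-3))**4 = 15*9**4 = 15*6561 = 98415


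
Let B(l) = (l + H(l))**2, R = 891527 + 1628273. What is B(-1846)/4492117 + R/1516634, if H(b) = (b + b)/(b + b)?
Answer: 1324272575/547396543 ≈ 2.4192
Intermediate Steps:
R = 2519800
H(b) = 1 (H(b) = (2*b)/((2*b)) = (2*b)*(1/(2*b)) = 1)
B(l) = (1 + l)**2 (B(l) = (l + 1)**2 = (1 + l)**2)
B(-1846)/4492117 + R/1516634 = (1 - 1846)**2/4492117 + 2519800/1516634 = (-1845)**2*(1/4492117) + 2519800*(1/1516634) = 3404025*(1/4492117) + 1259900/758317 = 3404025/4492117 + 1259900/758317 = 1324272575/547396543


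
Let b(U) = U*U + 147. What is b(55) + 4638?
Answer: 7810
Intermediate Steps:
b(U) = 147 + U² (b(U) = U² + 147 = 147 + U²)
b(55) + 4638 = (147 + 55²) + 4638 = (147 + 3025) + 4638 = 3172 + 4638 = 7810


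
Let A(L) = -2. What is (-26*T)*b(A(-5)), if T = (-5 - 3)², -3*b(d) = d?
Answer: -3328/3 ≈ -1109.3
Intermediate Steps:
b(d) = -d/3
T = 64 (T = (-8)² = 64)
(-26*T)*b(A(-5)) = (-26*64)*(-⅓*(-2)) = -1664*⅔ = -3328/3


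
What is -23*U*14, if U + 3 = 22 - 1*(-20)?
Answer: -12558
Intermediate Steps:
U = 39 (U = -3 + (22 - 1*(-20)) = -3 + (22 + 20) = -3 + 42 = 39)
-23*U*14 = -23*39*14 = -897*14 = -12558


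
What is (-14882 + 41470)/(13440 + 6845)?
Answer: 26588/20285 ≈ 1.3107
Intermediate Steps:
(-14882 + 41470)/(13440 + 6845) = 26588/20285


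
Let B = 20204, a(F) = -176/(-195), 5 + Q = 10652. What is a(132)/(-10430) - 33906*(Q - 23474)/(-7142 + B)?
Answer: 10530313116307/316263675 ≈ 33296.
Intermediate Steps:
Q = 10647 (Q = -5 + 10652 = 10647)
a(F) = 176/195 (a(F) = -176*(-1/195) = 176/195)
a(132)/(-10430) - 33906*(Q - 23474)/(-7142 + B) = (176/195)/(-10430) - 33906*(10647 - 23474)/(-7142 + 20204) = (176/195)*(-1/10430) - 33906/(13062/(-12827)) = -88/1016925 - 33906/(13062*(-1/12827)) = -88/1016925 - 33906/(-13062/12827) = -88/1016925 - 33906*(-12827/13062) = -88/1016925 + 72485377/2177 = 10530313116307/316263675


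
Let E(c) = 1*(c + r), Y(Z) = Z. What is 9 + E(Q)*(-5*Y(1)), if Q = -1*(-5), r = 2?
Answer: -26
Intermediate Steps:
Q = 5
E(c) = 2 + c (E(c) = 1*(c + 2) = 1*(2 + c) = 2 + c)
9 + E(Q)*(-5*Y(1)) = 9 + (2 + 5)*(-5*1) = 9 + 7*(-5) = 9 - 35 = -26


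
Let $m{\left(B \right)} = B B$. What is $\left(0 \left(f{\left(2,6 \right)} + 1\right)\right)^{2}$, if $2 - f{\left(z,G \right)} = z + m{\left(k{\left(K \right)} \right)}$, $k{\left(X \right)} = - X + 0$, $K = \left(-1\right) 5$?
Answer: $0$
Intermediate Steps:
$K = -5$
$k{\left(X \right)} = - X$
$m{\left(B \right)} = B^{2}$
$f{\left(z,G \right)} = -23 - z$ ($f{\left(z,G \right)} = 2 - \left(z + \left(\left(-1\right) \left(-5\right)\right)^{2}\right) = 2 - \left(z + 5^{2}\right) = 2 - \left(z + 25\right) = 2 - \left(25 + z\right) = -23 - z$)
$\left(0 \left(f{\left(2,6 \right)} + 1\right)\right)^{2} = \left(0 \left(\left(-23 - 2\right) + 1\right)\right)^{2} = \left(0 \left(-25 + 1\right)\right)^{2} = \left(0 \left(-24\right)\right)^{2} = 0^{2} = 0$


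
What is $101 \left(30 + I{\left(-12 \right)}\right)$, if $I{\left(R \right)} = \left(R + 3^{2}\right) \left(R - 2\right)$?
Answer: $7272$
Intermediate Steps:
$I{\left(R \right)} = \left(-2 + R\right) \left(9 + R\right)$ ($I{\left(R \right)} = \left(R + 9\right) \left(-2 + R\right) = \left(9 + R\right) \left(-2 + R\right) = \left(-2 + R\right) \left(9 + R\right)$)
$101 \left(30 + I{\left(-12 \right)}\right) = 101 \left(30 + \left(-18 + \left(-12\right)^{2} + 7 \left(-12\right)\right)\right) = 101 \left(30 - -42\right) = 101 \left(30 + 42\right) = 101 \cdot 72 = 7272$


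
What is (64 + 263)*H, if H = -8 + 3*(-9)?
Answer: -11445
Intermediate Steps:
H = -35 (H = -8 - 27 = -35)
(64 + 263)*H = (64 + 263)*(-35) = 327*(-35) = -11445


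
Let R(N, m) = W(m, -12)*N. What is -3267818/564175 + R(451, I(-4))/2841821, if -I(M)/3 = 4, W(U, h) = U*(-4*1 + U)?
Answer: -9237700774978/1603284362675 ≈ -5.7617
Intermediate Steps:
W(U, h) = U*(-4 + U)
I(M) = -12 (I(M) = -3*4 = -12)
R(N, m) = N*m*(-4 + m) (R(N, m) = (m*(-4 + m))*N = N*m*(-4 + m))
-3267818/564175 + R(451, I(-4))/2841821 = -3267818/564175 + (451*(-12)*(-4 - 12))/2841821 = -3267818*1/564175 + (451*(-12)*(-16))*(1/2841821) = -3267818/564175 + 86592*(1/2841821) = -3267818/564175 + 86592/2841821 = -9237700774978/1603284362675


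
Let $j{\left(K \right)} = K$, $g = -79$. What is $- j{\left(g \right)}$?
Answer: $79$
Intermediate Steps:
$- j{\left(g \right)} = \left(-1\right) \left(-79\right) = 79$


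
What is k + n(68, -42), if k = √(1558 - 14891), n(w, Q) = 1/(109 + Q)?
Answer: 1/67 + I*√13333 ≈ 0.014925 + 115.47*I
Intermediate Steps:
k = I*√13333 (k = √(-13333) = I*√13333 ≈ 115.47*I)
k + n(68, -42) = I*√13333 + 1/(109 - 42) = I*√13333 + 1/67 = 1/67 + I*√13333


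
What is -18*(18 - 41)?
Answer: 414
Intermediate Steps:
-18*(18 - 41) = -18*(-23) = 414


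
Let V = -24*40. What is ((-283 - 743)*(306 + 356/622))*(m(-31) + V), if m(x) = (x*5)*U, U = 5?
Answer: 169722807840/311 ≈ 5.4573e+8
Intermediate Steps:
m(x) = 25*x (m(x) = (x*5)*5 = (5*x)*5 = 25*x)
V = -960
((-283 - 743)*(306 + 356/622))*(m(-31) + V) = ((-283 - 743)*(306 + 356/622))*(25*(-31) - 960) = (-1026*(306 + 356*(1/622)))*(-775 - 960) = -1026*(306 + 178/311)*(-1735) = -1026*95344/311*(-1735) = -97822944/311*(-1735) = 169722807840/311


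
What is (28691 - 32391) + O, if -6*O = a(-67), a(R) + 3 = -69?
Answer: -3688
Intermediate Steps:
a(R) = -72 (a(R) = -3 - 69 = -72)
O = 12 (O = -1/6*(-72) = 12)
(28691 - 32391) + O = (28691 - 32391) + 12 = -3700 + 12 = -3688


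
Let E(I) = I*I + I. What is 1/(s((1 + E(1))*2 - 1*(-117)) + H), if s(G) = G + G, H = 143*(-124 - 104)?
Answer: -1/32358 ≈ -3.0904e-5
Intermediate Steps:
H = -32604 (H = 143*(-228) = -32604)
E(I) = I + I**2 (E(I) = I**2 + I = I + I**2)
s(G) = 2*G
1/(s((1 + E(1))*2 - 1*(-117)) + H) = 1/(2*((1 + 1*(1 + 1))*2 - 1*(-117)) - 32604) = 1/(2*((1 + 1*2)*2 + 117) - 32604) = 1/(2*((1 + 2)*2 + 117) - 32604) = 1/(2*(3*2 + 117) - 32604) = 1/(2*(6 + 117) - 32604) = 1/(2*123 - 32604) = 1/(246 - 32604) = 1/(-32358) = -1/32358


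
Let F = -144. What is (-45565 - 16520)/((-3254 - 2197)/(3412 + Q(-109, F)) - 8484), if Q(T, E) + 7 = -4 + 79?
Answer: 72018600/9843257 ≈ 7.3165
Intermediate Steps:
Q(T, E) = 68 (Q(T, E) = -7 + (-4 + 79) = -7 + 75 = 68)
(-45565 - 16520)/((-3254 - 2197)/(3412 + Q(-109, F)) - 8484) = (-45565 - 16520)/((-3254 - 2197)/(3412 + 68) - 8484) = -62085/(-5451/3480 - 8484) = -62085/(-5451*1/3480 - 8484) = -62085/(-1817/1160 - 8484) = -62085/(-9843257/1160) = -62085*(-1160/9843257) = 72018600/9843257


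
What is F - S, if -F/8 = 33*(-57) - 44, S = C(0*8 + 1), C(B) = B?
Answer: 15399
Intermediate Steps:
S = 1 (S = 0*8 + 1 = 0 + 1 = 1)
F = 15400 (F = -8*(33*(-57) - 44) = -8*(-1881 - 44) = -8*(-1925) = 15400)
F - S = 15400 - 1*1 = 15400 - 1 = 15399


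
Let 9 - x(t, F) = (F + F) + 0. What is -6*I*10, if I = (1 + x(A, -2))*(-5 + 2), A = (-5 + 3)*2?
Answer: 2520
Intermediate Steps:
A = -4 (A = -2*2 = -4)
x(t, F) = 9 - 2*F (x(t, F) = 9 - ((F + F) + 0) = 9 - (2*F + 0) = 9 - 2*F)
I = -42 (I = (1 + (9 - 2*(-2)))*(-5 + 2) = (1 + (9 + 4))*(-3) = (1 + 13)*(-3) = 14*(-3) = -42)
-6*I*10 = -6*(-42)*10 = 252*10 = 2520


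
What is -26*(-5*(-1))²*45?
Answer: -29250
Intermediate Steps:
-26*(-5*(-1))²*45 = -26*5²*45 = -26*25*45 = -650*45 = -29250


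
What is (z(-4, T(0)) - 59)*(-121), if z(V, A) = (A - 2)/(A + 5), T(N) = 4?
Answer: 64009/9 ≈ 7112.1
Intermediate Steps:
z(V, A) = (-2 + A)/(5 + A)
(z(-4, T(0)) - 59)*(-121) = ((-2 + 4)/(5 + 4) - 59)*(-121) = (2/9 - 59)*(-121) = -529/9*(-121) = 64009/9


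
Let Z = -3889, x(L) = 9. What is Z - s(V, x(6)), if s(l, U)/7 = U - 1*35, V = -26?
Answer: -3707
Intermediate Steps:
s(l, U) = -245 + 7*U (s(l, U) = 7*(U - 1*35) = 7*(U - 35) = 7*(-35 + U) = -245 + 7*U)
Z - s(V, x(6)) = -3889 - (-245 + 7*9) = -3889 - (-245 + 63) = -3889 - 1*(-182) = -3889 + 182 = -3707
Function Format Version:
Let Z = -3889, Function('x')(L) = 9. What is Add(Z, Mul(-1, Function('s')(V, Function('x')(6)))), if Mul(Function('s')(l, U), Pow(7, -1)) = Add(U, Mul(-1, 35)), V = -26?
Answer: -3707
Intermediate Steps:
Function('s')(l, U) = Add(-245, Mul(7, U)) (Function('s')(l, U) = Mul(7, Add(U, Mul(-1, 35))) = Mul(7, Add(U, -35)) = Mul(7, Add(-35, U)) = Add(-245, Mul(7, U)))
Add(Z, Mul(-1, Function('s')(V, Function('x')(6)))) = Add(-3889, Mul(-1, Add(-245, Mul(7, 9)))) = Add(-3889, Mul(-1, Add(-245, 63))) = Add(-3889, Mul(-1, -182)) = Add(-3889, 182) = -3707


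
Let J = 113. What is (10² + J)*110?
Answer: 23430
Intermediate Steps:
(10² + J)*110 = (10² + 113)*110 = (100 + 113)*110 = 213*110 = 23430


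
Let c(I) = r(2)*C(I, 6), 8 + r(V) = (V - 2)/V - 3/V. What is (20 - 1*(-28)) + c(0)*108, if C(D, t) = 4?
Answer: -4056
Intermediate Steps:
r(V) = -8 - 3/V + (-2 + V)/V (r(V) = -8 + ((V - 2)/V - 3/V) = -8 + ((-2 + V)/V - 3/V) = -8 + (-3/V + (-2 + V)/V) = -8 - 3/V + (-2 + V)/V)
c(I) = -38 (c(I) = (-7 - 5/2)*4 = -19/2*4 = -38)
(20 - 1*(-28)) + c(0)*108 = (20 - 1*(-28)) - 38*108 = (20 + 28) - 4104 = 48 - 4104 = -4056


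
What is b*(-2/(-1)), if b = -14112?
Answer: -28224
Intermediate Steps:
b*(-2/(-1)) = -(-28224)/(-1) = -(-28224)*(-1) = -14112*2 = -28224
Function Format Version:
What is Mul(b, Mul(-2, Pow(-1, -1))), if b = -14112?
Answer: -28224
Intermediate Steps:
Mul(b, Mul(-2, Pow(-1, -1))) = Mul(-14112, Mul(-2, Pow(-1, -1))) = Mul(-14112, Mul(-2, -1)) = Mul(-14112, 2) = -28224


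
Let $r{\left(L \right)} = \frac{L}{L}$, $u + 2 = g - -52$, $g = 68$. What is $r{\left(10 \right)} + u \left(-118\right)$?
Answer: $-13923$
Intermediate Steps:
$u = 118$ ($u = -2 + \left(68 - -52\right) = -2 + \left(68 + 52\right) = -2 + 120 = 118$)
$r{\left(L \right)} = 1$
$r{\left(10 \right)} + u \left(-118\right) = 1 + 118 \left(-118\right) = 1 - 13924 = -13923$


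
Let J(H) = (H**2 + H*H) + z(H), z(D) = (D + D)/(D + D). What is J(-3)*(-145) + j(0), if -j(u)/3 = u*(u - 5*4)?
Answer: -2755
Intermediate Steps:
z(D) = 1 (z(D) = (2*D)/((2*D)) = (2*D)*(1/(2*D)) = 1)
j(u) = -3*u*(-20 + u) (j(u) = -3*u*(u - 5*4) = -3*u*(u - 20) = -3*u*(-20 + u))
J(H) = 1 + 2*H**2 (J(H) = (H**2 + H*H) + 1 = (H**2 + H**2) + 1 = 2*H**2 + 1 = 1 + 2*H**2)
J(-3)*(-145) + j(0) = (1 + 2*(-3)**2)*(-145) + 3*0*(20 - 1*0) = (1 + 2*9)*(-145) + 3*0*(20 + 0) = (1 + 18)*(-145) + 3*0*20 = 19*(-145) + 0 = -2755 + 0 = -2755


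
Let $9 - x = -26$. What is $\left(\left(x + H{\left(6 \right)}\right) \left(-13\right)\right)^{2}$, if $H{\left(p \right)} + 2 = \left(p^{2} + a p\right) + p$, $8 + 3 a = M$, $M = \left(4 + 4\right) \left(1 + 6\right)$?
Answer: $4941729$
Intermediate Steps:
$x = 35$ ($x = 9 - -26 = 9 + 26 = 35$)
$M = 56$ ($M = 8 \cdot 7 = 56$)
$a = 16$ ($a = - \frac{8}{3} + \frac{1}{3} \cdot 56 = - \frac{8}{3} + \frac{56}{3} = 16$)
$H{\left(p \right)} = -2 + p^{2} + 17 p$ ($H{\left(p \right)} = -2 + \left(\left(p^{2} + 16 p\right) + p\right) = -2 + \left(p^{2} + 17 p\right) = -2 + p^{2} + 17 p$)
$\left(\left(x + H{\left(6 \right)}\right) \left(-13\right)\right)^{2} = \left(\left(35 + \left(-2 + 6^{2} + 17 \cdot 6\right)\right) \left(-13\right)\right)^{2} = \left(\left(35 + \left(-2 + 36 + 102\right)\right) \left(-13\right)\right)^{2} = \left(\left(35 + 136\right) \left(-13\right)\right)^{2} = \left(171 \left(-13\right)\right)^{2} = \left(-2223\right)^{2} = 4941729$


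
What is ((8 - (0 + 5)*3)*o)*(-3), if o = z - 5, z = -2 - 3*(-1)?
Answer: -84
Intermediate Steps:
z = 1 (z = -2 + 3 = 1)
o = -4 (o = 1 - 5 = -4)
((8 - (0 + 5)*3)*o)*(-3) = ((8 - (0 + 5)*3)*(-4))*(-3) = ((8 - 5*3)*(-4))*(-3) = ((8 - 1*15)*(-4))*(-3) = ((8 - 15)*(-4))*(-3) = -7*(-4)*(-3) = 28*(-3) = -84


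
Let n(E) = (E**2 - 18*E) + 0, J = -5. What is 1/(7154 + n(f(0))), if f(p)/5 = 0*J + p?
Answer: 1/7154 ≈ 0.00013978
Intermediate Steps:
f(p) = 5*p (f(p) = 5*(0*(-5) + p) = 5*(0 + p) = 5*p)
n(E) = E**2 - 18*E
1/(7154 + n(f(0))) = 1/(7154 + (5*0)*(-18 + 5*0)) = 1/(7154 + 0*(-18 + 0)) = 1/(7154 + 0*(-18)) = 1/(7154 + 0) = 1/7154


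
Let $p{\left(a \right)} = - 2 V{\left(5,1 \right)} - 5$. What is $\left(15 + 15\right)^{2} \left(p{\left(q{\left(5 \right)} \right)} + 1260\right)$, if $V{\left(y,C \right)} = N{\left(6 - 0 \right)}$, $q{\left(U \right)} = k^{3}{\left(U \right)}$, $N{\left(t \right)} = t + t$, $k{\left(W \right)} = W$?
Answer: $1107900$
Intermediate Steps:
$N{\left(t \right)} = 2 t$
$q{\left(U \right)} = U^{3}$
$V{\left(y,C \right)} = 12$ ($V{\left(y,C \right)} = 2 \left(6 - 0\right) = 2 \left(6 + 0\right) = 2 \cdot 6 = 12$)
$p{\left(a \right)} = -29$ ($p{\left(a \right)} = \left(-2\right) 12 - 5 = -24 - 5 = -29$)
$\left(15 + 15\right)^{2} \left(p{\left(q{\left(5 \right)} \right)} + 1260\right) = \left(15 + 15\right)^{2} \left(-29 + 1260\right) = 30^{2} \cdot 1231 = 900 \cdot 1231 = 1107900$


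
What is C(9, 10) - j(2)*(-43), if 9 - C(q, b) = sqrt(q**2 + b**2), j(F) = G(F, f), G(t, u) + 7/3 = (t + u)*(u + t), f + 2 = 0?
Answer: -274/3 - sqrt(181) ≈ -104.79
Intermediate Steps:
f = -2 (f = -2 + 0 = -2)
G(t, u) = -7/3 + (t + u)**2 (G(t, u) = -7/3 + (t + u)*(u + t) = -7/3 + (t + u)*(t + u) = -7/3 + (t + u)**2)
j(F) = -7/3 + (-2 + F)**2 (j(F) = -7/3 + (F - 2)**2 = -7/3 + (-2 + F)**2)
C(q, b) = 9 - sqrt(b**2 + q**2) (C(q, b) = 9 - sqrt(q**2 + b**2) = 9 - sqrt(b**2 + q**2))
C(9, 10) - j(2)*(-43) = (9 - sqrt(10**2 + 9**2)) - (-7/3 + (-2 + 2)**2)*(-43) = (9 - sqrt(100 + 81)) - (-7/3 + 0**2)*(-43) = (9 - sqrt(181)) - (-7/3 + 0)*(-43) = (9 - sqrt(181)) - 1*(-7/3)*(-43) = (9 - sqrt(181)) + (7/3)*(-43) = (9 - sqrt(181)) - 301/3 = -274/3 - sqrt(181)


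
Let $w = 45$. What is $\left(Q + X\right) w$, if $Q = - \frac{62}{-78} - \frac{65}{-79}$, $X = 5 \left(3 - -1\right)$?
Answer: $\frac{999060}{1027} \approx 972.79$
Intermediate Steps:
$X = 20$ ($X = 5 \left(3 + 1\right) = 5 \cdot 4 = 20$)
$Q = \frac{4984}{3081}$ ($Q = \left(-62\right) \left(- \frac{1}{78}\right) - - \frac{65}{79} = \frac{31}{39} + \frac{65}{79} = \frac{4984}{3081} \approx 1.6177$)
$\left(Q + X\right) w = \left(\frac{4984}{3081} + 20\right) 45 = \frac{66604}{3081} \cdot 45 = \frac{999060}{1027}$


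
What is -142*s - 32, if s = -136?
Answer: 19280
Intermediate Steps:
-142*s - 32 = -142*(-136) - 32 = 19312 - 32 = 19280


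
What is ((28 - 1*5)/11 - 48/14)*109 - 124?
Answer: -20775/77 ≈ -269.81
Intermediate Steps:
((28 - 1*5)/11 - 48/14)*109 - 124 = ((28 - 5)*(1/11) - 48*1/14)*109 - 124 = (23*(1/11) - 24/7)*109 - 124 = (23/11 - 24/7)*109 - 124 = -103/77*109 - 124 = -11227/77 - 124 = -20775/77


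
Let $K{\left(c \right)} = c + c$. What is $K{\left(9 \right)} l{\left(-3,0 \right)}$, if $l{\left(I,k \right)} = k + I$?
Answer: $-54$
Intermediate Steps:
$K{\left(c \right)} = 2 c$
$l{\left(I,k \right)} = I + k$
$K{\left(9 \right)} l{\left(-3,0 \right)} = 2 \cdot 9 \left(-3 + 0\right) = 18 \left(-3\right) = -54$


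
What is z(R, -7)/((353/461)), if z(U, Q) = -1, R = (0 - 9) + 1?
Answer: -461/353 ≈ -1.3059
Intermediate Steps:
R = -8 (R = -9 + 1 = -8)
z(R, -7)/((353/461)) = -1/(353/461) = -1/(353*(1/461)) = -1/353/461 = -1*461/353 = -461/353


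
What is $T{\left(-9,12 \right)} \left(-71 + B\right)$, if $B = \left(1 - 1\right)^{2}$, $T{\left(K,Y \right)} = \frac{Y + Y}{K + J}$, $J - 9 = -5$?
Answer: $\frac{1704}{5} \approx 340.8$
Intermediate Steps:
$J = 4$ ($J = 9 - 5 = 4$)
$T{\left(K,Y \right)} = \frac{2 Y}{4 + K}$ ($T{\left(K,Y \right)} = \frac{Y + Y}{K + 4} = \frac{2 Y}{4 + K}$)
$B = 0$ ($B = 0^{2} = 0$)
$T{\left(-9,12 \right)} \left(-71 + B\right) = 2 \cdot 12 \frac{1}{4 - 9} \left(-71 + 0\right) = 2 \cdot 12 \frac{1}{-5} \left(-71\right) = 2 \cdot 12 \left(- \frac{1}{5}\right) \left(-71\right) = \left(- \frac{24}{5}\right) \left(-71\right) = \frac{1704}{5}$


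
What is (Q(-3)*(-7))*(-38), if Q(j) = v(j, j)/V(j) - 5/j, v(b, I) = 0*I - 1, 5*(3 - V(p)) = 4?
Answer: 10640/33 ≈ 322.42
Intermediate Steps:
V(p) = 11/5 (V(p) = 3 - ⅕*4 = 3 - ⅘ = 11/5)
v(b, I) = -1 (v(b, I) = 0 - 1 = -1)
Q(j) = -5/11 - 5/j (Q(j) = -1/11/5 - 5/j = -1*5/11 - 5/j = -5/11 - 5/j)
(Q(-3)*(-7))*(-38) = ((-5/11 - 5/(-3))*(-7))*(-38) = ((-5/11 - 5*(-⅓))*(-7))*(-38) = ((-5/11 + 5/3)*(-7))*(-38) = ((40/33)*(-7))*(-38) = -280/33*(-38) = 10640/33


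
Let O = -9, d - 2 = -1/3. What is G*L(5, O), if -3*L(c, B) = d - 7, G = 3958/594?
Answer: 31664/2673 ≈ 11.846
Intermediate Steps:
G = 1979/297 (G = 3958*(1/594) = 1979/297 ≈ 6.6633)
d = 5/3 (d = 2 - 1/3 = 2 - 1*⅓ = 2 - ⅓ = 5/3 ≈ 1.6667)
L(c, B) = 16/9 (L(c, B) = -(5/3 - 7)/3 = -⅓*(-16/3) = 16/9)
G*L(5, O) = (1979/297)*(16/9) = 31664/2673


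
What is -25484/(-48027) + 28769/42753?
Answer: 823735405/684432777 ≈ 1.2035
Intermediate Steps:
-25484/(-48027) + 28769/42753 = -25484*(-1/48027) + 28769*(1/42753) = 25484/48027 + 28769/42753 = 823735405/684432777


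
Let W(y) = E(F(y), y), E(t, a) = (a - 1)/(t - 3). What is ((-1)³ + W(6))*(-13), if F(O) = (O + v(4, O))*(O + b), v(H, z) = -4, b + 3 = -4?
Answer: 26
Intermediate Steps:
b = -7 (b = -3 - 4 = -7)
F(O) = (-7 + O)*(-4 + O) (F(O) = (O - 4)*(O - 7) = (-4 + O)*(-7 + O) = (-7 + O)*(-4 + O))
E(t, a) = (-1 + a)/(-3 + t)
W(y) = (-1 + y)/(25 + y² - 11*y) (W(y) = (-1 + y)/(-3 + (28 + y² - 11*y)) = (-1 + y)/(25 + y² - 11*y))
((-1)³ + W(6))*(-13) = ((-1)³ + (-1 + 6)/(25 + 6² - 11*6))*(-13) = (-1 + 5/(25 + 36 - 66))*(-13) = (-1 + 5/(-5))*(-13) = (-1 - ⅕*5)*(-13) = (-1 - 1)*(-13) = -2*(-13) = 26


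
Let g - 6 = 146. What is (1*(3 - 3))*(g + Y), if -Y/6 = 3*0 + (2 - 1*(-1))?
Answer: 0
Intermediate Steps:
g = 152 (g = 6 + 146 = 152)
Y = -18 (Y = -6*(3*0 + (2 - 1*(-1))) = -6*(0 + (2 + 1)) = -6*(0 + 3) = -6*3 = -18)
(1*(3 - 3))*(g + Y) = (1*(3 - 3))*(152 - 18) = (1*0)*134 = 0*134 = 0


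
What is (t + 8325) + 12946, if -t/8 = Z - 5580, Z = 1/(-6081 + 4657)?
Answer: 11732159/178 ≈ 65911.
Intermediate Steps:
Z = -1/1424 (Z = 1/(-1424) = -1/1424 ≈ -0.00070225)
t = 7945921/178 (t = -8*(-1/1424 - 5580) = -8*(-7945921/1424) = 7945921/178 ≈ 44640.)
(t + 8325) + 12946 = (7945921/178 + 8325) + 12946 = 9427771/178 + 12946 = 11732159/178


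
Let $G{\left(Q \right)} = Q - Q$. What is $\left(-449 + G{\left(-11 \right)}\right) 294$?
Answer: $-132006$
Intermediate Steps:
$G{\left(Q \right)} = 0$
$\left(-449 + G{\left(-11 \right)}\right) 294 = \left(-449 + 0\right) 294 = \left(-449\right) 294 = -132006$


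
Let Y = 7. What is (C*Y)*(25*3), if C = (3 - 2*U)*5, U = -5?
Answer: 34125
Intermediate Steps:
C = 65 (C = (3 - 2*(-5))*5 = (3 + 10)*5 = 13*5 = 65)
(C*Y)*(25*3) = (65*7)*(25*3) = 455*75 = 34125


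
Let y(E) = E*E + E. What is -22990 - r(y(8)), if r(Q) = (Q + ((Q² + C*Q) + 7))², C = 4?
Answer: -30836591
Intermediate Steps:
y(E) = E + E² (y(E) = E² + E = E + E²)
r(Q) = (7 + Q² + 5*Q)² (r(Q) = (Q + ((Q² + 4*Q) + 7))² = (Q + (7 + Q² + 4*Q))² = (7 + Q² + 5*Q)²)
-22990 - r(y(8)) = -22990 - (7 + (8*(1 + 8))² + 5*(8*(1 + 8)))² = -22990 - (7 + (8*9)² + 5*(8*9))² = -22990 - (7 + 72² + 5*72)² = -22990 - (7 + 5184 + 360)² = -22990 - 1*5551² = -22990 - 1*30813601 = -22990 - 30813601 = -30836591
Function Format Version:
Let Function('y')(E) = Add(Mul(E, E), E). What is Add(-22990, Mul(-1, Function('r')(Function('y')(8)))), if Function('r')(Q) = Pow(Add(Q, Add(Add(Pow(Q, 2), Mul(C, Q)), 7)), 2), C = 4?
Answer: -30836591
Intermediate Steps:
Function('y')(E) = Add(E, Pow(E, 2)) (Function('y')(E) = Add(Pow(E, 2), E) = Add(E, Pow(E, 2)))
Function('r')(Q) = Pow(Add(7, Pow(Q, 2), Mul(5, Q)), 2) (Function('r')(Q) = Pow(Add(Q, Add(Add(Pow(Q, 2), Mul(4, Q)), 7)), 2) = Pow(Add(Q, Add(7, Pow(Q, 2), Mul(4, Q))), 2) = Pow(Add(7, Pow(Q, 2), Mul(5, Q)), 2))
Add(-22990, Mul(-1, Function('r')(Function('y')(8)))) = Add(-22990, Mul(-1, Pow(Add(7, Pow(Mul(8, Add(1, 8)), 2), Mul(5, Mul(8, Add(1, 8)))), 2))) = Add(-22990, Mul(-1, Pow(Add(7, Pow(Mul(8, 9), 2), Mul(5, Mul(8, 9))), 2))) = Add(-22990, Mul(-1, Pow(Add(7, Pow(72, 2), Mul(5, 72)), 2))) = Add(-22990, Mul(-1, Pow(Add(7, 5184, 360), 2))) = Add(-22990, Mul(-1, Pow(5551, 2))) = Add(-22990, Mul(-1, 30813601)) = Add(-22990, -30813601) = -30836591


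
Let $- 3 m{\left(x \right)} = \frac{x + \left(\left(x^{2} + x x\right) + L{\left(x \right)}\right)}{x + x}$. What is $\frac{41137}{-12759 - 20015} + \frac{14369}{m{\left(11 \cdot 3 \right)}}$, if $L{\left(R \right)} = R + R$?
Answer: $- \frac{942805363}{753802} \approx -1250.7$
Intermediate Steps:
$L{\left(R \right)} = 2 R$
$m{\left(x \right)} = - \frac{2 x^{2} + 3 x}{6 x}$ ($m{\left(x \right)} = - \frac{\left(x + \left(\left(x^{2} + x x\right) + 2 x\right)\right) \frac{1}{x + x}}{3} = - \frac{\left(x + \left(\left(x^{2} + x^{2}\right) + 2 x\right)\right) \frac{1}{2 x}}{3} = - \frac{\left(x + \left(2 x^{2} + 2 x\right)\right) \frac{1}{2 x}}{3} = - \frac{\left(x + \left(2 x + 2 x^{2}\right)\right) \frac{1}{2 x}}{3} = - \frac{\left(2 x^{2} + 3 x\right) \frac{1}{2 x}}{3} = - \frac{\frac{1}{2} \frac{1}{x} \left(2 x^{2} + 3 x\right)}{3} = - \frac{2 x^{2} + 3 x}{6 x}$)
$\frac{41137}{-12759 - 20015} + \frac{14369}{m{\left(11 \cdot 3 \right)}} = \frac{41137}{-12759 - 20015} + \frac{14369}{- \frac{1}{2} - \frac{11 \cdot 3}{3}} = \frac{41137}{-32774} + \frac{14369}{- \frac{1}{2} - 11} = 41137 \left(- \frac{1}{32774}\right) + \frac{14369}{- \frac{1}{2} - 11} = - \frac{41137}{32774} + \frac{14369}{- \frac{23}{2}} = - \frac{41137}{32774} + 14369 \left(- \frac{2}{23}\right) = - \frac{41137}{32774} - \frac{28738}{23} = - \frac{942805363}{753802}$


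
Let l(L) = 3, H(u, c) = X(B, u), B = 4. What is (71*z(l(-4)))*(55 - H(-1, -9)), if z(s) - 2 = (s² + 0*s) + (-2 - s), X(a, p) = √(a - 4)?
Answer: 23430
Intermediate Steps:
X(a, p) = √(-4 + a)
H(u, c) = 0 (H(u, c) = √(-4 + 4) = √0 = 0)
z(s) = s² - s (z(s) = 2 + ((s² + 0*s) + (-2 - s)) = 2 + ((s² + 0) + (-2 - s)) = 2 + (s² + (-2 - s)) = 2 + (-2 + s² - s) = s² - s)
(71*z(l(-4)))*(55 - H(-1, -9)) = (71*(3*(-1 + 3)))*(55 - 1*0) = (71*(3*2))*(55 + 0) = (71*6)*55 = 426*55 = 23430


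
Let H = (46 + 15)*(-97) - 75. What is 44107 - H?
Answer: 50099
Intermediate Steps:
H = -5992 (H = 61*(-97) - 75 = -5917 - 75 = -5992)
44107 - H = 44107 - 1*(-5992) = 44107 + 5992 = 50099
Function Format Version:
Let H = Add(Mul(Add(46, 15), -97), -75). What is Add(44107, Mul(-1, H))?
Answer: 50099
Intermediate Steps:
H = -5992 (H = Add(Mul(61, -97), -75) = Add(-5917, -75) = -5992)
Add(44107, Mul(-1, H)) = Add(44107, Mul(-1, -5992)) = Add(44107, 5992) = 50099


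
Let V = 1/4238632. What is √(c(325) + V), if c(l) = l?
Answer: √1459737601112858/2119316 ≈ 18.028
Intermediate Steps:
V = 1/4238632 ≈ 2.3593e-7
√(c(325) + V) = √(325 + 1/4238632) = √(1377555401/4238632) = √1459737601112858/2119316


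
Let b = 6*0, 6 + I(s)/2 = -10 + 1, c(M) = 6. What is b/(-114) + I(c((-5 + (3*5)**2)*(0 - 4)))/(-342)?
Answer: 5/57 ≈ 0.087719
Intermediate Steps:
I(s) = -30 (I(s) = -12 + 2*(-10 + 1) = -12 + 2*(-9) = -12 - 18 = -30)
b = 0
b/(-114) + I(c((-5 + (3*5)**2)*(0 - 4)))/(-342) = 0/(-114) - 30/(-342) = 0*(-1/114) - 30*(-1/342) = 0 + 5/57 = 5/57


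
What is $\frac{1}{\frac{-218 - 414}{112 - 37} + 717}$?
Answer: $\frac{75}{53143} \approx 0.0014113$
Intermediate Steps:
$\frac{1}{\frac{-218 - 414}{112 - 37} + 717} = \frac{1}{- \frac{632}{75} + 717} = \frac{1}{\frac{53143}{75}} = \frac{75}{53143}$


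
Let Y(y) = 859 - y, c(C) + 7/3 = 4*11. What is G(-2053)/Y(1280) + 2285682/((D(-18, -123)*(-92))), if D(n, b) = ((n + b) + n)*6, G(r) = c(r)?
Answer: 159769187/6158388 ≈ 25.943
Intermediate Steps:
c(C) = 125/3 (c(C) = -7/3 + 4*11 = -7/3 + 44 = 125/3)
G(r) = 125/3
D(n, b) = 6*b + 12*n (D(n, b) = ((b + n) + n)*6 = (b + 2*n)*6 = 6*b + 12*n)
G(-2053)/Y(1280) + 2285682/((D(-18, -123)*(-92))) = 125/(3*(859 - 1*1280)) + 2285682/(((6*(-123) + 12*(-18))*(-92))) = 125/(3*(859 - 1280)) + 2285682/(((-738 - 216)*(-92))) = (125/3)/(-421) + 2285682/((-954*(-92))) = (125/3)*(-1/421) + 2285682/87768 = -125/1263 + 2285682*(1/87768) = -125/1263 + 380947/14628 = 159769187/6158388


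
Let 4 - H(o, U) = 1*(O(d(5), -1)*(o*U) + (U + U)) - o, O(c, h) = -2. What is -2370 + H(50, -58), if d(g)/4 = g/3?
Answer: -8000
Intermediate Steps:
d(g) = 4*g/3 (d(g) = 4*(g/3) = 4*g/3)
H(o, U) = 4 + o - 2*U + 2*U*o (H(o, U) = 4 - (1*(-2*o*U + (U + U)) - o) = 4 - (1*(-2*U*o + 2*U) - o) = 4 - (1*(2*U - 2*U*o) - o) = 4 - ((2*U - 2*U*o) - o) = 4 - (-o + 2*U - 2*U*o) = 4 + (o - 2*U + 2*U*o) = 4 + o - 2*U + 2*U*o)
-2370 + H(50, -58) = -2370 + (4 + 50 - 2*(-58) + 2*(-58)*50) = -2370 + (4 + 50 + 116 - 5800) = -2370 - 5630 = -8000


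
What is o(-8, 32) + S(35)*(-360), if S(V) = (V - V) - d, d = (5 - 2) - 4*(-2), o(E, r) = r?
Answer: 3992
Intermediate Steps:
d = 11 (d = 3 + 8 = 11)
S(V) = -11 (S(V) = (V - V) - 1*11 = 0 - 11 = -11)
o(-8, 32) + S(35)*(-360) = 32 - 11*(-360) = 32 + 3960 = 3992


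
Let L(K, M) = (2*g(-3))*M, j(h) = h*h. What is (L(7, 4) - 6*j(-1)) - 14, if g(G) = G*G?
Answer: 52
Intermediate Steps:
j(h) = h²
g(G) = G²
L(K, M) = 18*M (L(K, M) = (2*(-3)²)*M = (2*9)*M = 18*M)
(L(7, 4) - 6*j(-1)) - 14 = (18*4 - 6*(-1)²) - 14 = (72 - 6*1) - 14 = (72 - 6) - 14 = 66 - 14 = 52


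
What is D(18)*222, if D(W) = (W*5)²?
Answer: 1798200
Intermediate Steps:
D(W) = 25*W² (D(W) = (5*W)² = 25*W²)
D(18)*222 = (25*18²)*222 = (25*324)*222 = 8100*222 = 1798200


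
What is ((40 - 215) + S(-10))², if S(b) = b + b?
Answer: 38025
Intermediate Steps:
S(b) = 2*b
((40 - 215) + S(-10))² = ((40 - 215) + 2*(-10))² = (-175 - 20)² = (-195)² = 38025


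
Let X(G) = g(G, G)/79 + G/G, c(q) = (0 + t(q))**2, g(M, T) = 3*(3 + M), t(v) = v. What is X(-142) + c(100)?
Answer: 789662/79 ≈ 9995.7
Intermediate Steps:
g(M, T) = 9 + 3*M
c(q) = q**2 (c(q) = (0 + q)**2 = q**2)
X(G) = 88/79 + 3*G/79 (X(G) = (9 + 3*G)/79 + G/G = (9 + 3*G)*(1/79) + 1 = (9/79 + 3*G/79) + 1 = 88/79 + 3*G/79)
X(-142) + c(100) = (88/79 + (3/79)*(-142)) + 100**2 = (88/79 - 426/79) + 10000 = -338/79 + 10000 = 789662/79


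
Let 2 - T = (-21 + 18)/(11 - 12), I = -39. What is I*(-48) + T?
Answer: 1871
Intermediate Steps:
T = -1 (T = 2 - (-21 + 18)/(11 - 12) = 2 - (-3)/(-1) = 2 - (-3)*(-1) = 2 - 1*3 = 2 - 3 = -1)
I*(-48) + T = -39*(-48) - 1 = 1872 - 1 = 1871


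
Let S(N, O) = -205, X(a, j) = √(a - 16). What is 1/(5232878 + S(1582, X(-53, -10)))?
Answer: 1/5232673 ≈ 1.9111e-7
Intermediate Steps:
X(a, j) = √(-16 + a)
1/(5232878 + S(1582, X(-53, -10))) = 1/(5232878 - 205) = 1/5232673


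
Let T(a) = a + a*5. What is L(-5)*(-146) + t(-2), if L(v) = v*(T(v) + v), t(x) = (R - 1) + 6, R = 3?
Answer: -25542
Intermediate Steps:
t(x) = 8 (t(x) = (3 - 1) + 6 = 2 + 6 = 8)
T(a) = 6*a (T(a) = a + 5*a = 6*a)
L(v) = 7*v² (L(v) = v*(6*v + v) = v*(7*v) = 7*v²)
L(-5)*(-146) + t(-2) = (7*(-5)²)*(-146) + 8 = (7*25)*(-146) + 8 = 175*(-146) + 8 = -25550 + 8 = -25542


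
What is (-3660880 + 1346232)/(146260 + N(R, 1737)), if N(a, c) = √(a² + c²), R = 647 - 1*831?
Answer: -67708083296/4277787315 + 2314648*√122041/4277787315 ≈ -15.639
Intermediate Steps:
R = -184 (R = 647 - 831 = -184)
(-3660880 + 1346232)/(146260 + N(R, 1737)) = (-3660880 + 1346232)/(146260 + √((-184)² + 1737²)) = -2314648/(146260 + √(33856 + 3017169)) = -2314648/(146260 + √3051025) = -2314648/(146260 + 5*√122041)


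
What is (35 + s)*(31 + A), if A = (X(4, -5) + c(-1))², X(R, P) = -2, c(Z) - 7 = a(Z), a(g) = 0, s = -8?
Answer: 1512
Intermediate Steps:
c(Z) = 7 (c(Z) = 7 + 0 = 7)
A = 25 (A = (-2 + 7)² = 5² = 25)
(35 + s)*(31 + A) = (35 - 8)*(31 + 25) = 27*56 = 1512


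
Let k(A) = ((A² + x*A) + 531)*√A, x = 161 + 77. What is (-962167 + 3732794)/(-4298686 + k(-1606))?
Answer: -5955027748061/3887069008849661 - 6088560886953*I*√1606/7774138017699322 ≈ -0.001532 - 0.031386*I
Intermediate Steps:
x = 238
k(A) = √A*(531 + A² + 238*A) (k(A) = ((A² + 238*A) + 531)*√A = (531 + A² + 238*A)*√A = √A*(531 + A² + 238*A))
(-962167 + 3732794)/(-4298686 + k(-1606)) = (-962167 + 3732794)/(-4298686 + √(-1606)*(531 + (-1606)² + 238*(-1606))) = 2770627/(-4298686 + (I*√1606)*(531 + 2579236 - 382228)) = 2770627/(-4298686 + (I*√1606)*2197539) = 2770627/(-4298686 + 2197539*I*√1606)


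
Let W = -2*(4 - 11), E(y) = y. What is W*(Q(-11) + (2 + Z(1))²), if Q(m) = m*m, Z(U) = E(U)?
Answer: 1820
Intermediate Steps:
Z(U) = U
W = 14 (W = -2*(-7) = 14)
Q(m) = m²
W*(Q(-11) + (2 + Z(1))²) = 14*((-11)² + (2 + 1)²) = 14*(121 + 3²) = 14*(121 + 9) = 14*130 = 1820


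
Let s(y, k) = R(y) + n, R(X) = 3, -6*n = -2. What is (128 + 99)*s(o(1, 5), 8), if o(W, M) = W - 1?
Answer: 2270/3 ≈ 756.67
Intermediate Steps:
n = ⅓ (n = -⅙*(-2) = ⅓ ≈ 0.33333)
o(W, M) = -1 + W
s(y, k) = 10/3 (s(y, k) = 3 + ⅓ = 10/3)
(128 + 99)*s(o(1, 5), 8) = (128 + 99)*(10/3) = 227*(10/3) = 2270/3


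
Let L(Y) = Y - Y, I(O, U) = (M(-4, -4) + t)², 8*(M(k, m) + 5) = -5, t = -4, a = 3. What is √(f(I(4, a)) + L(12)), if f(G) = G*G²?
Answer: 456533/512 ≈ 891.67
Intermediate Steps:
M(k, m) = -45/8 (M(k, m) = -5 + (⅛)*(-5) = -5 - 5/8 = -45/8)
I(O, U) = 5929/64 (I(O, U) = (-45/8 - 4)² = (-77/8)² = 5929/64)
f(G) = G³
L(Y) = 0
√(f(I(4, a)) + L(12)) = √((5929/64)³ + 0) = √(208422380089/262144 + 0) = √(208422380089/262144) = 456533/512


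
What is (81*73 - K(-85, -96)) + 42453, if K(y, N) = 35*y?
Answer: 51341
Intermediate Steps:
(81*73 - K(-85, -96)) + 42453 = (81*73 - 35*(-85)) + 42453 = (5913 - 1*(-2975)) + 42453 = (5913 + 2975) + 42453 = 8888 + 42453 = 51341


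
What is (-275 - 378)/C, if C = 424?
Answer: -653/424 ≈ -1.5401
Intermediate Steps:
(-275 - 378)/C = (-275 - 378)/424 = -653*1/424 = -653/424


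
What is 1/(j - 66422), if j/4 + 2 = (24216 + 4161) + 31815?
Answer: 1/174338 ≈ 5.7360e-6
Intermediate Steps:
j = 240760 (j = -8 + 4*((24216 + 4161) + 31815) = -8 + 4*(28377 + 31815) = -8 + 4*60192 = -8 + 240768 = 240760)
1/(j - 66422) = 1/(240760 - 66422) = 1/174338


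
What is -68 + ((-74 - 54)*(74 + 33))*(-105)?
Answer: 1438012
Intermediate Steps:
-68 + ((-74 - 54)*(74 + 33))*(-105) = -68 - 128*107*(-105) = -68 - 13696*(-105) = -68 + 1438080 = 1438012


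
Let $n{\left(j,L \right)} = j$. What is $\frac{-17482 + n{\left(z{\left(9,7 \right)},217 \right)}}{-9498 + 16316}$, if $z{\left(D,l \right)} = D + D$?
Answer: $- \frac{8732}{3409} \approx -2.5615$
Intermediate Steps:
$z{\left(D,l \right)} = 2 D$
$\frac{-17482 + n{\left(z{\left(9,7 \right)},217 \right)}}{-9498 + 16316} = \frac{-17482 + 2 \cdot 9}{-9498 + 16316} = \frac{-17482 + 18}{6818} = \left(-17464\right) \frac{1}{6818} = - \frac{8732}{3409}$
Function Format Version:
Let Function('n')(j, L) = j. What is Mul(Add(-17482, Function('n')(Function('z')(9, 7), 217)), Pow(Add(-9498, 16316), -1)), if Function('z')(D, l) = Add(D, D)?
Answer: Rational(-8732, 3409) ≈ -2.5615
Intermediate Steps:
Function('z')(D, l) = Mul(2, D)
Mul(Add(-17482, Function('n')(Function('z')(9, 7), 217)), Pow(Add(-9498, 16316), -1)) = Mul(Add(-17482, Mul(2, 9)), Pow(Add(-9498, 16316), -1)) = Mul(Add(-17482, 18), Pow(6818, -1)) = Mul(-17464, Rational(1, 6818)) = Rational(-8732, 3409)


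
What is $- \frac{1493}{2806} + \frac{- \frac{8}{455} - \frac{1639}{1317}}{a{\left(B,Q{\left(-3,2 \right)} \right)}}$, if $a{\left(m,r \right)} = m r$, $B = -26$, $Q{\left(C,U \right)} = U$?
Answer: $- \frac{22200041987}{43717788660} \approx -0.5078$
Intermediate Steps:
$- \frac{1493}{2806} + \frac{- \frac{8}{455} - \frac{1639}{1317}}{a{\left(B,Q{\left(-3,2 \right)} \right)}} = - \frac{1493}{2806} + \frac{- \frac{8}{455} - \frac{1639}{1317}}{\left(-26\right) 2} = \left(-1493\right) \frac{1}{2806} + \frac{\left(-8\right) \frac{1}{455} - \frac{1639}{1317}}{-52} = - \frac{1493}{2806} + \left(- \frac{8}{455} - \frac{1639}{1317}\right) \left(- \frac{1}{52}\right) = - \frac{1493}{2806} - - \frac{756281}{31160220} = - \frac{1493}{2806} + \frac{756281}{31160220} = - \frac{22200041987}{43717788660}$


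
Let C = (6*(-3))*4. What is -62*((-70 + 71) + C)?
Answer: 4402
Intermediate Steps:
C = -72 (C = -18*4 = -72)
-62*((-70 + 71) + C) = -62*((-70 + 71) - 72) = -62*(1 - 72) = -62*(-71) = 4402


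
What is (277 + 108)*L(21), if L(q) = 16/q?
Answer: 880/3 ≈ 293.33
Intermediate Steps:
(277 + 108)*L(21) = (277 + 108)*(16/21) = 385*(16*(1/21)) = 385*(16/21) = 880/3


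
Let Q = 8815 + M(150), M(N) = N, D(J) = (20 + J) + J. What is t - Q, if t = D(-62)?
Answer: -9069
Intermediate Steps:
D(J) = 20 + 2*J
t = -104 (t = 20 + 2*(-62) = 20 - 124 = -104)
Q = 8965 (Q = 8815 + 150 = 8965)
t - Q = -104 - 1*8965 = -104 - 8965 = -9069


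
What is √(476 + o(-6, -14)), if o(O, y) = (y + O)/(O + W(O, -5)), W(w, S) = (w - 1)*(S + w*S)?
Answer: 4*√974866/181 ≈ 21.820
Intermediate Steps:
W(w, S) = (-1 + w)*(S + S*w)
o(O, y) = (O + y)/(5 + O - 5*O²) (o(O, y) = (y + O)/(O - 5*(-1 + O²)) = (O + y)/(O + (5 - 5*O²)) = (O + y)/(5 + O - 5*O²))
√(476 + o(-6, -14)) = √(476 + (-6 - 14)/(5 - 6 - 5*(-6)²)) = √(476 - 20/(5 - 6 - 5*36)) = √(476 - 20/(5 - 6 - 180)) = √(476 - 20/(-181)) = √(476 - 1/181*(-20)) = √(476 + 20/181) = √(86176/181) = 4*√974866/181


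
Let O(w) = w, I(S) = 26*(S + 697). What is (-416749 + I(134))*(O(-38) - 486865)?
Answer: 192396312129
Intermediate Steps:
I(S) = 18122 + 26*S (I(S) = 26*(697 + S) = 18122 + 26*S)
(-416749 + I(134))*(O(-38) - 486865) = (-416749 + (18122 + 26*134))*(-38 - 486865) = (-416749 + (18122 + 3484))*(-486903) = (-416749 + 21606)*(-486903) = -395143*(-486903) = 192396312129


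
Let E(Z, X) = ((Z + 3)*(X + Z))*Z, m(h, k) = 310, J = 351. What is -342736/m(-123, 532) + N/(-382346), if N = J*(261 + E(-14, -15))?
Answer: -2106228913/1911730 ≈ -1101.7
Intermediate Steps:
E(Z, X) = Z*(3 + Z)*(X + Z) (E(Z, X) = ((3 + Z)*(X + Z))*Z = Z*(3 + Z)*(X + Z))
N = -1475955 (N = 351*(261 - 14*((-14)**2 + 3*(-15) + 3*(-14) - 15*(-14))) = 351*(261 - 14*(196 - 45 - 42 + 210)) = 351*(261 - 14*319) = 351*(261 - 4466) = 351*(-4205) = -1475955)
-342736/m(-123, 532) + N/(-382346) = -342736/310 - 1475955/(-382346) = -342736*1/310 - 1475955*(-1/382346) = -5528/5 + 1475955/382346 = -2106228913/1911730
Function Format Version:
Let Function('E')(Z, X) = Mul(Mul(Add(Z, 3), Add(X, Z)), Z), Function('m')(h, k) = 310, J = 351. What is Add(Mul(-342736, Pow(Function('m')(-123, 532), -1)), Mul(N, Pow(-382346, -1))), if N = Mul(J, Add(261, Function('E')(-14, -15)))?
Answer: Rational(-2106228913, 1911730) ≈ -1101.7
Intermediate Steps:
Function('E')(Z, X) = Mul(Z, Add(3, Z), Add(X, Z)) (Function('E')(Z, X) = Mul(Mul(Add(3, Z), Add(X, Z)), Z) = Mul(Z, Add(3, Z), Add(X, Z)))
N = -1475955 (N = Mul(351, Add(261, Mul(-14, Add(Pow(-14, 2), Mul(3, -15), Mul(3, -14), Mul(-15, -14))))) = Mul(351, Add(261, Mul(-14, Add(196, -45, -42, 210)))) = Mul(351, Add(261, Mul(-14, 319))) = Mul(351, Add(261, -4466)) = Mul(351, -4205) = -1475955)
Add(Mul(-342736, Pow(Function('m')(-123, 532), -1)), Mul(N, Pow(-382346, -1))) = Add(Mul(-342736, Pow(310, -1)), Mul(-1475955, Pow(-382346, -1))) = Add(Mul(-342736, Rational(1, 310)), Mul(-1475955, Rational(-1, 382346))) = Add(Rational(-5528, 5), Rational(1475955, 382346)) = Rational(-2106228913, 1911730)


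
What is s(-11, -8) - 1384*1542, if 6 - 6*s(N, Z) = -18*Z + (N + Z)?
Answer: -12804887/6 ≈ -2.1341e+6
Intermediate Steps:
s(N, Z) = 1 - N/6 + 17*Z/6 (s(N, Z) = 1 - (-18*Z + (N + Z))/6 = 1 - (N - 17*Z)/6 = 1 + (-N/6 + 17*Z/6) = 1 - N/6 + 17*Z/6)
s(-11, -8) - 1384*1542 = (1 - 1/6*(-11) + (17/6)*(-8)) - 1384*1542 = (1 + 11/6 - 68/3) - 2134128 = -119/6 - 2134128 = -12804887/6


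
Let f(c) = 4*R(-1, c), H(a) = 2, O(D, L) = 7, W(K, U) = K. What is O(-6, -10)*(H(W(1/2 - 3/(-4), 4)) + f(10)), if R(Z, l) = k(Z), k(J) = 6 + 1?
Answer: 210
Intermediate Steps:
k(J) = 7
R(Z, l) = 7
f(c) = 28 (f(c) = 4*7 = 28)
O(-6, -10)*(H(W(1/2 - 3/(-4), 4)) + f(10)) = 7*(2 + 28) = 7*30 = 210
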